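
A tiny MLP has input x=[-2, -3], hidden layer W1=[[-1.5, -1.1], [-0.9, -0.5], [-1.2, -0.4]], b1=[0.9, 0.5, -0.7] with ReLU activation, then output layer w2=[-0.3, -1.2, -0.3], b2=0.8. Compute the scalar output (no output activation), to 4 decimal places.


z1[0] = (-1.5)·(-2) + (-1.1)·(-3) + 0.9 = 7.2
z1[1] = (-0.9)·(-2) + (-0.5)·(-3) + 0.5 = 3.8
z1[2] = (-1.2)·(-2) + (-0.4)·(-3) - 0.7 = 2.9
h = ReLU(z1) = [7.2, 3.8, 2.9]
output = (-0.3)·(7.2) + (-1.2)·(3.8) + (-0.3)·(2.9) + 0.8 = -6.79

-6.79


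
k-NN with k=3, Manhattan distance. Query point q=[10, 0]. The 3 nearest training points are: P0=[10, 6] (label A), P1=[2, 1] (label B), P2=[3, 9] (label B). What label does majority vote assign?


d(q,P0) = 6  (label A)
d(q,P1) = 9  (label B)
d(q,P2) = 16  (label B)
Votes: A=1, B=2
Majority → B

B


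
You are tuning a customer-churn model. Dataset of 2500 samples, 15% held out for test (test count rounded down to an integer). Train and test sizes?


Test = ⌊2500·15/100⌋ = 375
Train = 2500 - 375 = 2125

Train: 2125, Test: 375


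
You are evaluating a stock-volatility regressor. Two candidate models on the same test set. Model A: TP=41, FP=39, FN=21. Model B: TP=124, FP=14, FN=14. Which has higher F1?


Model A: P=41/80=0.5125, R=41/62=0.6613, F1=2PR/(P+R)=2TP/(2TP+FP+FN)=82/142=0.5775
Model B: P=124/138=0.8986, R=124/138=0.8986, F1=2PR/(P+R)=2TP/(2TP+FP+FN)=248/276=0.8986
0.5775 < 0.8986 → Model B

Model B


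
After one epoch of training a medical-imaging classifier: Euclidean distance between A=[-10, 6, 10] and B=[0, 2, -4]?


d = √((-10-0)² + (6-2)² + (10+ 4)²)
  = √(100 + 16 + 196)
  = √312 = 17.6635

17.6635


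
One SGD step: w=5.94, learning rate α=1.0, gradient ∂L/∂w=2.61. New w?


w_new = w - α·∇
= 5.94 - 1.0·2.61
= 5.94 - 2.61
= 3.33

3.33


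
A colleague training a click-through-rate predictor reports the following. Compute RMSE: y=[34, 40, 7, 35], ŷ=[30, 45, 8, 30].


MSE = 67/4 = 16.75
RMSE = √(67/4) = 4.0927

4.0927


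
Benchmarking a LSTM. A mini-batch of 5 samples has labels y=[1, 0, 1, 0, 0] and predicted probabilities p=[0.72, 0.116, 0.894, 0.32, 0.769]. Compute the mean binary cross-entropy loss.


L[0] = -ln(0.72) = 0.3285
L[1] = -ln(1-0.116) = -ln(0.884) = 0.1233
L[2] = -ln(0.894) = 0.112
L[3] = -ln(1-0.32) = -ln(0.68) = 0.3857
L[4] = -ln(1-0.769) = -ln(0.231) = 1.4653
mean = (0.3285 + 0.1233 + 0.112 + 0.3857 + 1.4653)/5 = 0.483

0.483


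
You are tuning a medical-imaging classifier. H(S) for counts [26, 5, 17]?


Probabilities: [26/48, 5/48, 17/48] ≈ [0.5417, 0.1042, 0.3542]
H = -((26/48)·log₂(26/48) + (5/48)·log₂(5/48) + (17/48)·log₂(17/48))
  = 1.3494 bits

1.3494 bits


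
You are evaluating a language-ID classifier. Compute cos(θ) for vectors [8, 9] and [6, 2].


A·B = 8·6 + 9·2 = 66
‖A‖ = √145 = 12.0416, ‖B‖ = √40 = 6.3246
cos = 66/(√145·√40) = 66/√5800 = 0.8666

0.8666


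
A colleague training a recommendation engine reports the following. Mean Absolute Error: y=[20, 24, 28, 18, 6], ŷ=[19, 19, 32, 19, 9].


Absolute errors: |20-19|=1, |24-19|=5, |28-32|=4, |18-19|=1, |6-9|=3
Sum = 14
MAE = 14/5 = 14/5

14/5


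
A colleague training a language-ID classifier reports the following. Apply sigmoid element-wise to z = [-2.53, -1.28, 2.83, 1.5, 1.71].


σ(-2.53) = 1/(1+e^2.53) = 0.0738
σ(-1.28) = 1/(1+e^1.28) = 0.2176
σ(2.83) = 1/(1+e^-2.83) = 0.9443
σ(1.5) = 1/(1+e^-1.5) = 0.8176
σ(1.71) = 1/(1+e^-1.71) = 0.8468
result = [0.0738, 0.2176, 0.9443, 0.8176, 0.8468]

[0.0738, 0.2176, 0.9443, 0.8176, 0.8468]


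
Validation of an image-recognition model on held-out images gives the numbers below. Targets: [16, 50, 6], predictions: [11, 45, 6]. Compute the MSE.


Squared errors: (16-11)²=25, (50-45)²=25, (6-6)²=0
Sum = 50
MSE = 50/3 = 50/3

50/3


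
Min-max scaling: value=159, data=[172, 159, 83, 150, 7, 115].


min=7, max=172
(159-7)/(172-7) = 152/165 = 0.9212

0.9212


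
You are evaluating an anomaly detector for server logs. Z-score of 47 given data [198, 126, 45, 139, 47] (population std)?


μ = 111, σ = 58.3609
z = (47 - 111)/58.3609 = -1.0966

-1.0966


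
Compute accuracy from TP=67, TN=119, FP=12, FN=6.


Accuracy = (TP+TN)/(TP+TN+FP+FN)
= (67+119)/(204)
= 186/204 = 91.18%

91.18%


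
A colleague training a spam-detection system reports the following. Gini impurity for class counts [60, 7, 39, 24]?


Probabilities: [60/130, 7/130, 39/130, 24/130] ≈ [0.4615, 0.0538, 0.3, 0.1846]
Σpᵢ² = (3600 + 49 + 1521 + 576)/130² = 5746/16900
Gini = 1 - Σpᵢ² = 1 - 5746/16900 = 0.66

0.66


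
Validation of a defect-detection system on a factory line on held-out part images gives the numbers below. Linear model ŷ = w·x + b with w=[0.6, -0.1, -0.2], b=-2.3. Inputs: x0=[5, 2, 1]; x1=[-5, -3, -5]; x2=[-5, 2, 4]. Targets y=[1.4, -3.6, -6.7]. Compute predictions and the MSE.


ŷ0 = (0.6)·(5) + (-0.1)·(2) + (-0.2)·(1) - 2.3 = 0.3
ŷ1 = (0.6)·(-5) + (-0.1)·(-3) + (-0.2)·(-5) - 2.3 = -4.0
ŷ2 = (0.6)·(-5) + (-0.1)·(2) + (-0.2)·(4) - 2.3 = -6.3
errors² = [1.21, 0.16, 0.16]
MSE = 1.5300/3 = 0.51

0.51


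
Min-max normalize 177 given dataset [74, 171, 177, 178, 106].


min=74, max=178
(177-74)/(178-74) = 103/104 = 0.9904

0.9904


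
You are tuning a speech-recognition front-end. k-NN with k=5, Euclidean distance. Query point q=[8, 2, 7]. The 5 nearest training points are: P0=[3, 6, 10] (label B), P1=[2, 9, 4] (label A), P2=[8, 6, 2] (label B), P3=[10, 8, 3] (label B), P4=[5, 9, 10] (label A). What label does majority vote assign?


d(q,P0) = 7.0711  (label B)
d(q,P1) = 9.6954  (label A)
d(q,P2) = 6.4031  (label B)
d(q,P3) = 7.4833  (label B)
d(q,P4) = 8.1854  (label A)
Votes: A=2, B=3
Majority → B

B


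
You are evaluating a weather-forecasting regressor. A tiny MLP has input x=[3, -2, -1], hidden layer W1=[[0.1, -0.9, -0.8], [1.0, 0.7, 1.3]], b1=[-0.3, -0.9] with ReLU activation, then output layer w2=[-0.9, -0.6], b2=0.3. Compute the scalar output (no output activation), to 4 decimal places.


z1[0] = (0.1)·(3) + (-0.9)·(-2) + (-0.8)·(-1) - 0.3 = 2.6
z1[1] = (1.0)·(3) + (0.7)·(-2) + (1.3)·(-1) - 0.9 = -0.6
h = ReLU(z1) = [2.6, 0.0]
output = (-0.9)·(2.6) + (-0.6)·(0.0) + 0.3 = -2.04

-2.04


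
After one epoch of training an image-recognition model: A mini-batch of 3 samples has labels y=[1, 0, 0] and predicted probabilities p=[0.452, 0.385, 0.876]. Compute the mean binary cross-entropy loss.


L[0] = -ln(0.452) = 0.7941
L[1] = -ln(1-0.385) = -ln(0.615) = 0.4861
L[2] = -ln(1-0.876) = -ln(0.124) = 2.0875
mean = (0.7941 + 0.4861 + 2.0875)/3 = 1.1226

1.1226


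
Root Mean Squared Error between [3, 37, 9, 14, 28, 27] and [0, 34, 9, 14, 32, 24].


MSE = 43/6 = 7.1667
RMSE = √(43/6) = 2.6771

2.6771


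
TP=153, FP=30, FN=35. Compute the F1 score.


Precision = 153/183 = 0.8361
Recall = 153/188 = 0.8138
F1 = 2·P·R/(P+R) = 2·TP/(2·TP+FP+FN) = 306/(306+30+35) = 306/371 = 0.8248

0.8248


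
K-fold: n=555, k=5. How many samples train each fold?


Fold size = 555/5 = 111
Training per fold = 555 - 111 = 444

444


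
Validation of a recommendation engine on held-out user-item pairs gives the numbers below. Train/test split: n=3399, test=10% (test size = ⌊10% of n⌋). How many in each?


Test = ⌊3399·10/100⌋ = 339
Train = 3399 - 339 = 3060

Train: 3060, Test: 339


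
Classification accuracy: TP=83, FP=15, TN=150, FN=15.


Accuracy = (TP+TN)/(TP+TN+FP+FN)
= (83+150)/(263)
= 233/263 = 88.59%

88.59%


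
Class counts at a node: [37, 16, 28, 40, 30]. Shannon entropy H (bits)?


Probabilities: [37/151, 16/151, 28/151, 40/151, 30/151] ≈ [0.245, 0.106, 0.1854, 0.2649, 0.1987]
H = -((37/151)·log₂(37/151) + (16/151)·log₂(16/151) + (28/151)·log₂(28/151) + (40/151)·log₂(40/151) + (30/151)·log₂(30/151))
  = 2.262 bits

2.262 bits


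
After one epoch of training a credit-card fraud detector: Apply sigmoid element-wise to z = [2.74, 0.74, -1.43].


σ(2.74) = 1/(1+e^-2.74) = 0.9393
σ(0.74) = 1/(1+e^-0.74) = 0.677
σ(-1.43) = 1/(1+e^1.43) = 0.1931
result = [0.9393, 0.677, 0.1931]

[0.9393, 0.677, 0.1931]


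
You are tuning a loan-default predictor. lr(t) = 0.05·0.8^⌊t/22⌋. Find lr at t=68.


n_drops = ⌊68/22⌋ = 3
lr = 0.05·0.8^3 = 0.05·0.512 = 0.0256

0.0256


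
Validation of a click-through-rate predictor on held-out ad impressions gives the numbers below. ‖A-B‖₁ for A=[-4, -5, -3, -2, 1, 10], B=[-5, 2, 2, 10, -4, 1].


d = |-4+ 5| + |-5-2| + |-3-2| + |-2-10| + |1+ 4| + |10-1|
  = 1 + 7 + 5 + 12 + 5 + 9
  = 39

39


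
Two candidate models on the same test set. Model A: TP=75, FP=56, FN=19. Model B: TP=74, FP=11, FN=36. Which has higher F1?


Model A: P=75/131=0.5725, R=75/94=0.7979, F1=2PR/(P+R)=2TP/(2TP+FP+FN)=150/225=0.6667
Model B: P=74/85=0.8706, R=74/110=0.6727, F1=2PR/(P+R)=2TP/(2TP+FP+FN)=148/195=0.759
0.6667 < 0.759 → Model B

Model B


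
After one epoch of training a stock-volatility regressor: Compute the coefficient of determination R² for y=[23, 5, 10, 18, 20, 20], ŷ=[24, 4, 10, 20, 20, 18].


ȳ = 16
SS_res = Σ(y-ŷ)² = 10
SS_tot = Σ(y-ȳ)² = 242
R² = 1 - SS_res/SS_tot = 1 - 0.0413 = 0.9587

0.9587


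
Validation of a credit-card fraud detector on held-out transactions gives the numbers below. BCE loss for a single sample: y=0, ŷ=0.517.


BCE = -[y·ln(p) + (1-y)·ln(1-p)]
= -0 - 1·ln(1-0.517)
= -ln(0.483) = 0.7277

0.7277


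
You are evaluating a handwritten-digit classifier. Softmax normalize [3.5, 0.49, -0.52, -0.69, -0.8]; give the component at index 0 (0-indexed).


Exponentials: e^3.5=33.1155, e^0.49=1.6323, e^-0.52=0.5945, e^-0.69=0.5016, e^-0.8=0.4493
Sum = 36.2932
Softmax = [0.9124, 0.045, 0.0164, 0.0138, 0.0124]
p[0] = 33.1155/36.2932 = 0.9124

0.9124


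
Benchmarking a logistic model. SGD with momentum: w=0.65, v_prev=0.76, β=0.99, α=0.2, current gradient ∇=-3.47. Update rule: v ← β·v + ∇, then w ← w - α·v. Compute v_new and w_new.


v_new = 0.99·0.76 - 3.47 = 0.7524 - 3.47 = -2.7176
w_new = 0.65 - 0.2·-2.7176 = 0.65 + 0.54352 = 1.19352

v_new=-2.7176, w_new=1.19352


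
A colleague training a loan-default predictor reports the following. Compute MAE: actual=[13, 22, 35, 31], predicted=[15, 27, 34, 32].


Absolute errors: |13-15|=2, |22-27|=5, |35-34|=1, |31-32|=1
Sum = 9
MAE = 9/4 = 9/4

9/4


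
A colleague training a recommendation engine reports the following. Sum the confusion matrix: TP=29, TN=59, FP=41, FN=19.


Total = TP + TN + FP + FN
= 29 + 59 + 41 + 19
= 148
(Predicted positive: 70, predicted negative: 78)

148


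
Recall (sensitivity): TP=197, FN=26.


Recall = TP/(TP+FN)
= 197/(197+26)
= 197/223 = 88.34%

88.34%


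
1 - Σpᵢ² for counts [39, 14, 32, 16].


Probabilities: [39/101, 14/101, 32/101, 16/101] ≈ [0.3861, 0.1386, 0.3168, 0.1584]
Σpᵢ² = (1521 + 196 + 1024 + 256)/101² = 2997/10201
Gini = 1 - Σpᵢ² = 1 - 2997/10201 = 0.7062

0.7062


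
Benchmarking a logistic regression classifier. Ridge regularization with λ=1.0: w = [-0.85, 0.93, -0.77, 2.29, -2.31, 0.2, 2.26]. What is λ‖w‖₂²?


‖w‖₂² = (-0.85)² + (0.93)² + (-0.77)² + (2.29)² + (-2.31)² + (0.2)² + (2.26)²
     = 0.7225 + 0.8649 + 0.5929 + 5.2441 + 5.3361 + 0.04 + 5.1076
     = 17.9081
λ·‖w‖₂² = 1.0·17.9081 = 17.9081

17.9081


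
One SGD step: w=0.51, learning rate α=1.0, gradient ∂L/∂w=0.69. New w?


w_new = w - α·∇
= 0.51 - 1.0·0.69
= 0.51 - 0.69
= -0.18

-0.18


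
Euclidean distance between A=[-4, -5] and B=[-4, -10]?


d = √((-4+ 4)² + (-5+ 10)²)
  = √(0 + 25)
  = √25 = 5.0

5.0


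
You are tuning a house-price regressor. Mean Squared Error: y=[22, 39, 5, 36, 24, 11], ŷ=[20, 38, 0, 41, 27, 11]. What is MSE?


Squared errors: (22-20)²=4, (39-38)²=1, (5-0)²=25, (36-41)²=25, (24-27)²=9, (11-11)²=0
Sum = 64
MSE = 64/6 = 32/3

32/3


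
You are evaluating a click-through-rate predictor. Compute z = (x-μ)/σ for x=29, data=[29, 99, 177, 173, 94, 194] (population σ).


μ = 127.6667, σ = 58.5653
z = (29 - 127.6667)/58.5653 = -1.6847

-1.6847


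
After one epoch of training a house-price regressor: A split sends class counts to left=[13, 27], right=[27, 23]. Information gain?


Parent = [40, 50], H_parent = 0.9911
H_left = 0.9097 (n=40), H_right = 0.9954 (n=50)
H_children = (40/90)·0.9097 + (50/90)·0.9954 = 0.9573
IG = 0.9911 - 0.9573 = 0.0338

0.0338


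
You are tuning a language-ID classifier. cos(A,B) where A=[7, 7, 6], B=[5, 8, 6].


A·B = 7·5 + 7·8 + 6·6 = 127
‖A‖ = √134 = 11.5758, ‖B‖ = √125 = 11.1803
cos = 127/(√134·√125) = 127/√16750 = 0.9813

0.9813


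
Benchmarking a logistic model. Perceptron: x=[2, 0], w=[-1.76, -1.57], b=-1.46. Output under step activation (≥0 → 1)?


z = (2)·(-1.76) + (0)·(-1.57) - 1.46
  = -4.98
step(z) = 0 (z<0)

0


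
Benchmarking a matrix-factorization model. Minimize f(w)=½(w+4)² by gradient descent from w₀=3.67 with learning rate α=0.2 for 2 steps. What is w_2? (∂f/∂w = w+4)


step 1: grad = 3.67+4 = 7.67; w = 3.67 - 0.2·(7.67) = 2.136
step 2: grad = 2.136+4 = 6.136; w = 2.136 - 0.2·(6.136) = 0.9088

0.9088


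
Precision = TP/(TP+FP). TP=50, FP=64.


Precision = TP/(TP+FP)
= 50/(50+64)
= 50/114 = 43.86%

43.86%


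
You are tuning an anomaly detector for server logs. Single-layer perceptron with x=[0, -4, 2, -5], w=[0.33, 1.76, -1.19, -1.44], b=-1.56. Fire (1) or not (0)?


z = (0)·(0.33) + (-4)·(1.76) + (2)·(-1.19) + (-5)·(-1.44) - 1.56
  = -3.78
step(z) = 0 (z<0)

0


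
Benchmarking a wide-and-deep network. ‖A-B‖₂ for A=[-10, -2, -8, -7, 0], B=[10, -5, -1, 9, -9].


d = √((-10-10)² + (-2+ 5)² + (-8+ 1)² + (-7-9)² + (0+ 9)²)
  = √(400 + 9 + 49 + 256 + 81)
  = √795 = 28.1957

28.1957


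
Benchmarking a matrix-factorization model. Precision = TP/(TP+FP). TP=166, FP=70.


Precision = TP/(TP+FP)
= 166/(166+70)
= 166/236 = 70.34%

70.34%


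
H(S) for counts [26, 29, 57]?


Probabilities: [26/112, 29/112, 57/112] ≈ [0.2321, 0.2589, 0.5089]
H = -((26/112)·log₂(26/112) + (29/112)·log₂(29/112) + (57/112)·log₂(57/112))
  = 1.4898 bits

1.4898 bits


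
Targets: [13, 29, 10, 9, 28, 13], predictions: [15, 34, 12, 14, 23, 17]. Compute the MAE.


Absolute errors: |13-15|=2, |29-34|=5, |10-12|=2, |9-14|=5, |28-23|=5, |13-17|=4
Sum = 23
MAE = 23/6 = 23/6

23/6


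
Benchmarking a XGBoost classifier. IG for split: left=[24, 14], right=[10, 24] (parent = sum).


Parent = [34, 38], H_parent = 0.9978
H_left = 0.9495 (n=38), H_right = 0.874 (n=34)
H_children = (38/72)·0.9495 + (34/72)·0.874 = 0.9138
IG = 0.9978 - 0.9138 = 0.084

0.084


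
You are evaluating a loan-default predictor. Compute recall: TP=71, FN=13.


Recall = TP/(TP+FN)
= 71/(71+13)
= 71/84 = 84.52%

84.52%


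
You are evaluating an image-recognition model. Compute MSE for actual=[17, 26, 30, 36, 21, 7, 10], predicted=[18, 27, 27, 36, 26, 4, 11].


Squared errors: (17-18)²=1, (26-27)²=1, (30-27)²=9, (36-36)²=0, (21-26)²=25, (7-4)²=9, (10-11)²=1
Sum = 46
MSE = 46/7 = 46/7

46/7


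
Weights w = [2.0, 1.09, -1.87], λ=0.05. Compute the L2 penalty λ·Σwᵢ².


‖w‖₂² = (2.0)² + (1.09)² + (-1.87)²
     = 4 + 1.1881 + 3.4969
     = 8.685
λ·‖w‖₂² = 0.05·8.685 = 0.43425

0.43425


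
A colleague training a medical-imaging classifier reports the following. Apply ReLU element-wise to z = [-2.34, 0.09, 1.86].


ReLU(-2.34) = max(0, -2.34) = 0.0
ReLU(0.09) = max(0, 0.09) = 0.09
ReLU(1.86) = max(0, 1.86) = 1.86
result = [0.0, 0.09, 1.86]

[0.0, 0.09, 1.86]


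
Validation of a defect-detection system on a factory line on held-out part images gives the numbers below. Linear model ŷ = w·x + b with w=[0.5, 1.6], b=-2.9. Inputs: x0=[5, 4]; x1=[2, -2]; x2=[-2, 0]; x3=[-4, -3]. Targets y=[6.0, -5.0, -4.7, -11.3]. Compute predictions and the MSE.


ŷ0 = (0.5)·(5) + (1.6)·(4) - 2.9 = 6.0
ŷ1 = (0.5)·(2) + (1.6)·(-2) - 2.9 = -5.1
ŷ2 = (0.5)·(-2) + (1.6)·(0) - 2.9 = -3.9
ŷ3 = (0.5)·(-4) + (1.6)·(-3) - 2.9 = -9.7
errors² = [0.0, 0.01, 0.64, 2.56]
MSE = 3.2100/4 = 0.8025

0.8025


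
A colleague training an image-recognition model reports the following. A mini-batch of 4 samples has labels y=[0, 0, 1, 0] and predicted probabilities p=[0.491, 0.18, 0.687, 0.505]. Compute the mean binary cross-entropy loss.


L[0] = -ln(1-0.491) = -ln(0.509) = 0.6753
L[1] = -ln(1-0.18) = -ln(0.82) = 0.1985
L[2] = -ln(0.687) = 0.3754
L[3] = -ln(1-0.505) = -ln(0.495) = 0.7032
mean = (0.6753 + 0.1985 + 0.3754 + 0.7032)/4 = 0.4881

0.4881


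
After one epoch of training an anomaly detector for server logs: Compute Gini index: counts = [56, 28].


Probabilities: [56/84, 28/84] ≈ [0.6667, 0.3333]
Σpᵢ² = (3136 + 784)/84² = 3920/7056
Gini = 1 - Σpᵢ² = 1 - 3920/7056 = 0.4444

0.4444


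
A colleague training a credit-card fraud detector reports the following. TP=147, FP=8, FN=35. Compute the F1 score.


Precision = 147/155 = 0.9484
Recall = 147/182 = 0.8077
F1 = 2·P·R/(P+R) = 2·TP/(2·TP+FP+FN) = 294/(294+8+35) = 294/337 = 0.8724

0.8724


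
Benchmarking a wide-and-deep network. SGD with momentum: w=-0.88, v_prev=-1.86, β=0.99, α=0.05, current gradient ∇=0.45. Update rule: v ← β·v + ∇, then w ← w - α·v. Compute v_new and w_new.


v_new = 0.99·-1.86 + 0.45 = -1.8414 + 0.45 = -1.3914
w_new = -0.88 - 0.05·-1.3914 = -0.88 + 0.06957 = -0.81043

v_new=-1.3914, w_new=-0.81043


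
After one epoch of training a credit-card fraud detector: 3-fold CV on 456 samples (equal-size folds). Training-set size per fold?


Fold size = 456/3 = 152
Training per fold = 456 - 152 = 304

304


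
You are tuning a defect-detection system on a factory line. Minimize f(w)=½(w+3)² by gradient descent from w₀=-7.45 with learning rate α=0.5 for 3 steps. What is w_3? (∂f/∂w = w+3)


step 1: grad = -7.45+3 = -4.45; w = -7.45 - 0.5·(-4.45) = -5.225
step 2: grad = -5.225+3 = -2.225; w = -5.225 - 0.5·(-2.225) = -4.1125
step 3: grad = -4.1125+3 = -1.1125; w = -4.1125 - 0.5·(-1.1125) = -3.55625

-3.55625


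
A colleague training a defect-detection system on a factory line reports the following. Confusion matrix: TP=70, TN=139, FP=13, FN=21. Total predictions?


Total = TP + TN + FP + FN
= 70 + 139 + 13 + 21
= 243
(Predicted positive: 83, predicted negative: 160)

243


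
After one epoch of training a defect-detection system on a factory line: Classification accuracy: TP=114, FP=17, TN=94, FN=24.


Accuracy = (TP+TN)/(TP+TN+FP+FN)
= (114+94)/(249)
= 208/249 = 83.53%

83.53%


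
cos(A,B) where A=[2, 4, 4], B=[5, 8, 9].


A·B = 2·5 + 4·8 + 4·9 = 78
‖A‖ = √36 = 6, ‖B‖ = √170 = 13.0384
cos = 78/(√36·√170) = 78/√6120 = 0.9971

0.9971


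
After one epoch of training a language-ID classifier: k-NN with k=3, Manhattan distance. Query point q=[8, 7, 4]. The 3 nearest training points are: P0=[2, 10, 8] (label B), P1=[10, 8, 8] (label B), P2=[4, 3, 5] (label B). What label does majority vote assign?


d(q,P0) = 13  (label B)
d(q,P1) = 7  (label B)
d(q,P2) = 9  (label B)
Votes: A=0, B=3
Majority → B

B


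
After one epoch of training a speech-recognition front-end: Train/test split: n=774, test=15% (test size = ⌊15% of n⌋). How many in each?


Test = ⌊774·15/100⌋ = 116
Train = 774 - 116 = 658

Train: 658, Test: 116


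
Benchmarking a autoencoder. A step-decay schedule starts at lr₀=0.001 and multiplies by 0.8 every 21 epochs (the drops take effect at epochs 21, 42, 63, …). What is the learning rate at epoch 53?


n_drops = ⌊53/21⌋ = 2
lr = 0.001·0.8^2 = 0.001·0.64 = 0.00064

0.00064


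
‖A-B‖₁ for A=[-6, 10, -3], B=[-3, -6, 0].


d = |-6+ 3| + |10+ 6| + |-3-0|
  = 3 + 16 + 3
  = 22

22


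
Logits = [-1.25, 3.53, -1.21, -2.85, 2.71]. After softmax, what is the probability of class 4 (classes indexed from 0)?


Exponentials: e^-1.25=0.2865, e^3.53=34.124, e^-1.21=0.2982, e^-2.85=0.0578, e^2.71=15.0293
Sum = 49.7958
Softmax = [0.0058, 0.6853, 0.006, 0.0012, 0.3018]
p[4] = 15.0293/49.7958 = 0.3018

0.3018


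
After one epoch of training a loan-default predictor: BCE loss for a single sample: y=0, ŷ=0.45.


BCE = -[y·ln(p) + (1-y)·ln(1-p)]
= -0 - 1·ln(1-0.45)
= -ln(0.55) = 0.5978

0.5978


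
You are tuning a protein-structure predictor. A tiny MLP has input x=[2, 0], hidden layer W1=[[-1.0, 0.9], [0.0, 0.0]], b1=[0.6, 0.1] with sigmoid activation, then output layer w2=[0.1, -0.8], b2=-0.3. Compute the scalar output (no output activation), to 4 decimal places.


z1[0] = (-1.0)·(2) + (0.9)·(0) + 0.6 = -1.4
z1[1] = (0.0)·(2) + (0.0)·(0) + 0.1 = 0.1
h = sigmoid(z1) = [0.1978, 0.525]
output = (0.1)·(0.1978) + (-0.8)·(0.525) - 0.3 = -0.7002

-0.7002


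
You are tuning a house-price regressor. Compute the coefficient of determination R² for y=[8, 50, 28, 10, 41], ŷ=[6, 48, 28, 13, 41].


ȳ = 27.4
SS_res = Σ(y-ŷ)² = 17
SS_tot = Σ(y-ȳ)² = 1375.2
R² = 1 - SS_res/SS_tot = 1 - 0.0124 = 0.9876

0.9876


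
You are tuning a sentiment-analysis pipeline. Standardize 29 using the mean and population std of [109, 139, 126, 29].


μ = 100.75, σ = 42.769
z = (29 - 100.75)/42.769 = -1.6776

-1.6776


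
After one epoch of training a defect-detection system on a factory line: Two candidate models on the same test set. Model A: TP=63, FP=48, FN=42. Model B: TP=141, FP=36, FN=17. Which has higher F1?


Model A: P=63/111=0.5676, R=63/105=0.6, F1=2PR/(P+R)=2TP/(2TP+FP+FN)=126/216=0.5833
Model B: P=141/177=0.7966, R=141/158=0.8924, F1=2PR/(P+R)=2TP/(2TP+FP+FN)=282/335=0.8418
0.5833 < 0.8418 → Model B

Model B


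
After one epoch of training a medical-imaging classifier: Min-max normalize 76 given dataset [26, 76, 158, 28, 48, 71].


min=26, max=158
(76-26)/(158-26) = 50/132 = 0.3788

0.3788


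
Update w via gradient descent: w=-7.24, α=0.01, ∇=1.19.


w_new = w - α·∇
= -7.24 - 0.01·1.19
= -7.24 - 0.0119
= -7.2519

-7.2519


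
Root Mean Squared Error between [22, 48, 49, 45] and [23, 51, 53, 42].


MSE = 35/4 = 8.75
RMSE = √(35/4) = 2.958

2.958


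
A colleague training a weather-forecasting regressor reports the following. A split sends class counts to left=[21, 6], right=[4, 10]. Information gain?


Parent = [25, 16], H_parent = 0.965
H_left = 0.7642 (n=27), H_right = 0.8631 (n=14)
H_children = (27/41)·0.7642 + (14/41)·0.8631 = 0.798
IG = 0.965 - 0.798 = 0.167

0.167


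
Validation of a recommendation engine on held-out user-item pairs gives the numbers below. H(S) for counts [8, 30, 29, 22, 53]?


Probabilities: [8/142, 30/142, 29/142, 22/142, 53/142] ≈ [0.0563, 0.2113, 0.2042, 0.1549, 0.3732]
H = -((8/142)·log₂(8/142) + (30/142)·log₂(30/142) + (29/142)·log₂(29/142) + (22/142)·log₂(22/142) + (53/142)·log₂(53/142))
  = 2.1232 bits

2.1232 bits


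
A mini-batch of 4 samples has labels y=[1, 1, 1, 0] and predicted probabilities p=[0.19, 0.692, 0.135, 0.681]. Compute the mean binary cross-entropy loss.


L[0] = -ln(0.19) = 1.6607
L[1] = -ln(0.692) = 0.3682
L[2] = -ln(0.135) = 2.0025
L[3] = -ln(1-0.681) = -ln(0.319) = 1.1426
mean = (1.6607 + 0.3682 + 2.0025 + 1.1426)/4 = 1.2935

1.2935


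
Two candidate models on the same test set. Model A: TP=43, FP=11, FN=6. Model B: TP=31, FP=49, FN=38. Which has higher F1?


Model A: P=43/54=0.7963, R=43/49=0.8776, F1=2PR/(P+R)=2TP/(2TP+FP+FN)=86/103=0.835
Model B: P=31/80=0.3875, R=31/69=0.4493, F1=2PR/(P+R)=2TP/(2TP+FP+FN)=62/149=0.4161
0.835 > 0.4161 → Model A

Model A


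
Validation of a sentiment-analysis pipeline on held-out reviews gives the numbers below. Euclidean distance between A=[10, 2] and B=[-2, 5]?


d = √((10+ 2)² + (2-5)²)
  = √(144 + 9)
  = √153 = 12.3693

12.3693


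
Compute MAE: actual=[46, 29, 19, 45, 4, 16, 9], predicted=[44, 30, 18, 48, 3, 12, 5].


Absolute errors: |46-44|=2, |29-30|=1, |19-18|=1, |45-48|=3, |4-3|=1, |16-12|=4, |9-5|=4
Sum = 16
MAE = 16/7 = 16/7

16/7


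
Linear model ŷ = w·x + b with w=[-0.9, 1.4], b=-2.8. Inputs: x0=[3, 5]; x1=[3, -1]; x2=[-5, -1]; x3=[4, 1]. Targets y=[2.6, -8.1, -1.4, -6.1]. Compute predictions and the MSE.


ŷ0 = (-0.9)·(3) + (1.4)·(5) - 2.8 = 1.5
ŷ1 = (-0.9)·(3) + (1.4)·(-1) - 2.8 = -6.9
ŷ2 = (-0.9)·(-5) + (1.4)·(-1) - 2.8 = 0.3
ŷ3 = (-0.9)·(4) + (1.4)·(1) - 2.8 = -5.0
errors² = [1.21, 1.44, 2.89, 1.21]
MSE = 6.7500/4 = 1.6875

1.6875


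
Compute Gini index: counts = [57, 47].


Probabilities: [57/104, 47/104] ≈ [0.5481, 0.4519]
Σpᵢ² = (3249 + 2209)/104² = 5458/10816
Gini = 1 - Σpᵢ² = 1 - 5458/10816 = 0.4954

0.4954


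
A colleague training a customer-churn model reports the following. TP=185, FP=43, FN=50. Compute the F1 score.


Precision = 185/228 = 0.8114
Recall = 185/235 = 0.7872
F1 = 2·P·R/(P+R) = 2·TP/(2·TP+FP+FN) = 370/(370+43+50) = 370/463 = 0.7991

0.7991


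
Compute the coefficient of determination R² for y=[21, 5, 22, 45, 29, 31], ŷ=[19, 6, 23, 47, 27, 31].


ȳ = 25.5
SS_res = Σ(y-ŷ)² = 14
SS_tot = Σ(y-ȳ)² = 875.5
R² = 1 - SS_res/SS_tot = 1 - 0.016 = 0.984

0.984


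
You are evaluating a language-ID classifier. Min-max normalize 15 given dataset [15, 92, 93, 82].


min=15, max=93
(15-15)/(93-15) = 0/78 = 0.0

0.0


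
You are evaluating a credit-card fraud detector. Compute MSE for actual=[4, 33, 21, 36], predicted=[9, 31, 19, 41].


Squared errors: (4-9)²=25, (33-31)²=4, (21-19)²=4, (36-41)²=25
Sum = 58
MSE = 58/4 = 29/2

29/2


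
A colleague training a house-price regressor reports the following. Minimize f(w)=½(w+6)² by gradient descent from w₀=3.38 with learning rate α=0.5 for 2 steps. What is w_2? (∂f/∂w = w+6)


step 1: grad = 3.38+6 = 9.38; w = 3.38 - 0.5·(9.38) = -1.31
step 2: grad = -1.31+6 = 4.69; w = -1.31 - 0.5·(4.69) = -3.655

-3.655


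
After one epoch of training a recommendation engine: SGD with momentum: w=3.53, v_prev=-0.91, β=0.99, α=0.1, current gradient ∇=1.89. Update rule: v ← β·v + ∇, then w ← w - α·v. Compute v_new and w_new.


v_new = 0.99·-0.91 + 1.89 = -0.9009 + 1.89 = 0.9891
w_new = 3.53 - 0.1·0.9891 = 3.53 - 0.09891 = 3.43109

v_new=0.9891, w_new=3.43109


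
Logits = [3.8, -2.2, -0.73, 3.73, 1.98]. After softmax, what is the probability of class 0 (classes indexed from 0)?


Exponentials: e^3.8=44.7012, e^-2.2=0.1108, e^-0.73=0.4819, e^3.73=41.6791, e^1.98=7.2427
Sum = 94.2157
Softmax = [0.4745, 0.0012, 0.0051, 0.4424, 0.0769]
p[0] = 44.7012/94.2157 = 0.4745

0.4745


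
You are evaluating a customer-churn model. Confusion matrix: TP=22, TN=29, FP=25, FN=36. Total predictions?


Total = TP + TN + FP + FN
= 22 + 29 + 25 + 36
= 112
(Predicted positive: 47, predicted negative: 65)

112


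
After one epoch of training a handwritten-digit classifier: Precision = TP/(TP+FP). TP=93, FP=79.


Precision = TP/(TP+FP)
= 93/(93+79)
= 93/172 = 54.07%

54.07%


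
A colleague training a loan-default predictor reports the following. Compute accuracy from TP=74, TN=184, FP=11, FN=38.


Accuracy = (TP+TN)/(TP+TN+FP+FN)
= (74+184)/(307)
= 258/307 = 84.04%

84.04%


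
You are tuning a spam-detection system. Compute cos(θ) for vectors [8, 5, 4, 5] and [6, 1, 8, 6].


A·B = 8·6 + 5·1 + 4·8 + 5·6 = 115
‖A‖ = √130 = 11.4018, ‖B‖ = √137 = 11.7047
cos = 115/(√130·√137) = 115/√17810 = 0.8617

0.8617


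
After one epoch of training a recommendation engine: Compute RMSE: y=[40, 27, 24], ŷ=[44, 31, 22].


MSE = 36/3 = 12
RMSE = √(36/3) = 3.4641

3.4641


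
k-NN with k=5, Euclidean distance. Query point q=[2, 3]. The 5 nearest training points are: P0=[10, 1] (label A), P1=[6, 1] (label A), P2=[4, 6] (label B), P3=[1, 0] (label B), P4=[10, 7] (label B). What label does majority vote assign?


d(q,P0) = 8.2462  (label A)
d(q,P1) = 4.4721  (label A)
d(q,P2) = 3.6056  (label B)
d(q,P3) = 3.1623  (label B)
d(q,P4) = 8.9443  (label B)
Votes: A=2, B=3
Majority → B

B


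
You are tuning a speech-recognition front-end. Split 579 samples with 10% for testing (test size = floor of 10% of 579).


Test = ⌊579·10/100⌋ = 57
Train = 579 - 57 = 522

Train: 522, Test: 57


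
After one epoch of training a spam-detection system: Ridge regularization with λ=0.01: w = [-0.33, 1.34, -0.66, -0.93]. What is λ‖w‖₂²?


‖w‖₂² = (-0.33)² + (1.34)² + (-0.66)² + (-0.93)²
     = 0.1089 + 1.7956 + 0.4356 + 0.8649
     = 3.205
λ·‖w‖₂² = 0.01·3.205 = 0.03205

0.03205


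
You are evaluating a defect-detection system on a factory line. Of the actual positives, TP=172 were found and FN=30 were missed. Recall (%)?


Recall = TP/(TP+FN)
= 172/(172+30)
= 172/202 = 85.15%

85.15%


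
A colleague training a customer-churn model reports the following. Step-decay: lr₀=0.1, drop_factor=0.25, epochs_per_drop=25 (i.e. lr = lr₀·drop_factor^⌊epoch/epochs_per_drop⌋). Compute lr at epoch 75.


n_drops = ⌊75/25⌋ = 3
lr = 0.1·0.25^3 = 0.1·0.015625 = 0.0015625

0.0015625


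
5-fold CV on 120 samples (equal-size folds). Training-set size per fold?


Fold size = 120/5 = 24
Training per fold = 120 - 24 = 96

96


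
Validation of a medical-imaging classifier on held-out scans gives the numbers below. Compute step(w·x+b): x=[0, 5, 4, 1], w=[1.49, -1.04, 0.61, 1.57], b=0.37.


z = (0)·(1.49) + (5)·(-1.04) + (4)·(0.61) + (1)·(1.57) + 0.37
  = -0.82
step(z) = 0 (z<0)

0


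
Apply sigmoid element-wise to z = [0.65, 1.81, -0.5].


σ(0.65) = 1/(1+e^-0.65) = 0.657
σ(1.81) = 1/(1+e^-1.81) = 0.8594
σ(-0.5) = 1/(1+e^0.5) = 0.3775
result = [0.657, 0.8594, 0.3775]

[0.657, 0.8594, 0.3775]


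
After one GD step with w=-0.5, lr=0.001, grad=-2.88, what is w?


w_new = w - α·∇
= -0.5 - 0.001·-2.88
= -0.5 + 0.00288
= -0.49712

-0.49712


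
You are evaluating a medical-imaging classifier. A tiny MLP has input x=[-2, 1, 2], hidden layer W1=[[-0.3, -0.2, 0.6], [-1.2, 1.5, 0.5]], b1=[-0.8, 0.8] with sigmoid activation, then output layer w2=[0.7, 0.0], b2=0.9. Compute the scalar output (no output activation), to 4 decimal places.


z1[0] = (-0.3)·(-2) + (-0.2)·(1) + (0.6)·(2) - 0.8 = 0.8
z1[1] = (-1.2)·(-2) + (1.5)·(1) + (0.5)·(2) + 0.8 = 5.7
h = sigmoid(z1) = [0.69, 0.9967]
output = (0.7)·(0.69) + (0.0)·(0.9967) + 0.9 = 1.383

1.383


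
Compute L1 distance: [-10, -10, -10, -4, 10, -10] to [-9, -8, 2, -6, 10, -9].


d = |-10+ 9| + |-10+ 8| + |-10-2| + |-4+ 6| + |10-10| + |-10+ 9|
  = 1 + 2 + 12 + 2 + 0 + 1
  = 18

18


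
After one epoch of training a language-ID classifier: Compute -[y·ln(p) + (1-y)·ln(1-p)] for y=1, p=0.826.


BCE = -[y·ln(p) + (1-y)·ln(1-p)]
= -1·ln(0.826) - 0
= -ln(0.826) = 0.1912

0.1912


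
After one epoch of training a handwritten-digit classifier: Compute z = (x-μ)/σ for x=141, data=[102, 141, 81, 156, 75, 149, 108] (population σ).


μ = 116, σ = 30.4256
z = (141 - 116)/30.4256 = 0.8217

0.8217


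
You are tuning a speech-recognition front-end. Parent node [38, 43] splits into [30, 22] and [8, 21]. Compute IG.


Parent = [38, 43], H_parent = 0.9972
H_left = 0.9829 (n=52), H_right = 0.8498 (n=29)
H_children = (52/81)·0.9829 + (29/81)·0.8498 = 0.9352
IG = 0.9972 - 0.9352 = 0.062

0.062


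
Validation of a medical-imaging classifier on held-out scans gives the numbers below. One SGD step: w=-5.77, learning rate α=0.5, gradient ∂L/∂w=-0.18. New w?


w_new = w - α·∇
= -5.77 - 0.5·-0.18
= -5.77 + 0.09
= -5.68

-5.68


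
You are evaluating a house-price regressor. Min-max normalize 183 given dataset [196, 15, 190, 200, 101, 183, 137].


min=15, max=200
(183-15)/(200-15) = 168/185 = 0.9081

0.9081


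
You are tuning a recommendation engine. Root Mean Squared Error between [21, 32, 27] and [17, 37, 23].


MSE = 57/3 = 19
RMSE = √(57/3) = 4.3589

4.3589


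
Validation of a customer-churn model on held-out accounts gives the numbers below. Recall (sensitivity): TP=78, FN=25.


Recall = TP/(TP+FN)
= 78/(78+25)
= 78/103 = 75.73%

75.73%


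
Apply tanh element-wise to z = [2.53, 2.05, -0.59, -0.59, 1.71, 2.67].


tanh(2.53) = 0.9874
tanh(2.05) = 0.9674
tanh(-0.59) = -0.5299
tanh(-0.59) = -0.5299
tanh(1.71) = 0.9366
tanh(2.67) = 0.9905
result = [0.9874, 0.9674, -0.5299, -0.5299, 0.9366, 0.9905]

[0.9874, 0.9674, -0.5299, -0.5299, 0.9366, 0.9905]


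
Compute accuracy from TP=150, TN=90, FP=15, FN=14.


Accuracy = (TP+TN)/(TP+TN+FP+FN)
= (150+90)/(269)
= 240/269 = 89.22%

89.22%


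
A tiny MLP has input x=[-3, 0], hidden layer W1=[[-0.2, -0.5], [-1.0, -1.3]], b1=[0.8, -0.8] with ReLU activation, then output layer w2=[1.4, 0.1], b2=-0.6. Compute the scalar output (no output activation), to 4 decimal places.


z1[0] = (-0.2)·(-3) + (-0.5)·(0) + 0.8 = 1.4
z1[1] = (-1.0)·(-3) + (-1.3)·(0) - 0.8 = 2.2
h = ReLU(z1) = [1.4, 2.2]
output = (1.4)·(1.4) + (0.1)·(2.2) - 0.6 = 1.58

1.58


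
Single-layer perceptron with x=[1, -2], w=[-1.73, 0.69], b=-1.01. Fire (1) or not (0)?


z = (1)·(-1.73) + (-2)·(0.69) - 1.01
  = -4.12
step(z) = 0 (z<0)

0


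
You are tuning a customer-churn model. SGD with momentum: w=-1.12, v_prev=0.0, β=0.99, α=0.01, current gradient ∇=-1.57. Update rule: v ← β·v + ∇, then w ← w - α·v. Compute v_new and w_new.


v_new = 0.99·0.0 - 1.57 = 0 - 1.57 = -1.57
w_new = -1.12 - 0.01·-1.57 = -1.12 + 0.0157 = -1.1043

v_new=-1.57, w_new=-1.1043


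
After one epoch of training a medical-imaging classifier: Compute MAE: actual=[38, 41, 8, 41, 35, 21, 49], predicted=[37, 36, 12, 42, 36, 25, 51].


Absolute errors: |38-37|=1, |41-36|=5, |8-12|=4, |41-42|=1, |35-36|=1, |21-25|=4, |49-51|=2
Sum = 18
MAE = 18/7 = 18/7

18/7


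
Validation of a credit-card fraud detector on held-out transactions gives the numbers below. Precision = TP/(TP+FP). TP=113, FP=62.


Precision = TP/(TP+FP)
= 113/(113+62)
= 113/175 = 64.57%

64.57%


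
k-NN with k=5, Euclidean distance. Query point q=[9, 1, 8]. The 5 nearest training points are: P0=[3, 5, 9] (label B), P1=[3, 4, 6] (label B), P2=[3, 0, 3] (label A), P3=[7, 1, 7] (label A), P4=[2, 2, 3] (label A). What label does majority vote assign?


d(q,P0) = 7.2801  (label B)
d(q,P1) = 7.0  (label B)
d(q,P2) = 7.874  (label A)
d(q,P3) = 2.2361  (label A)
d(q,P4) = 8.6603  (label A)
Votes: A=3, B=2
Majority → A

A


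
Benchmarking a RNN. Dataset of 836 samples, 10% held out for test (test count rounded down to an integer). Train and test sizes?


Test = ⌊836·10/100⌋ = 83
Train = 836 - 83 = 753

Train: 753, Test: 83


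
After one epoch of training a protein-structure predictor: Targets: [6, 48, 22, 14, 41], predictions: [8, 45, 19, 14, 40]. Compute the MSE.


Squared errors: (6-8)²=4, (48-45)²=9, (22-19)²=9, (14-14)²=0, (41-40)²=1
Sum = 23
MSE = 23/5 = 23/5

23/5


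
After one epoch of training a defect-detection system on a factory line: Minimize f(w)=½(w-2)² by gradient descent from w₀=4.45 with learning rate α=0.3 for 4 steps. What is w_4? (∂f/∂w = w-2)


step 1: grad = 4.45-2 = 2.45; w = 4.45 - 0.3·(2.45) = 3.715
step 2: grad = 3.715-2 = 1.715; w = 3.715 - 0.3·(1.715) = 3.2005
step 3: grad = 3.2005-2 = 1.2005; w = 3.2005 - 0.3·(1.2005) = 2.84035
step 4: grad = 2.84035-2 = 0.84035; w = 2.84035 - 0.3·(0.84035) = 2.588245

2.588245


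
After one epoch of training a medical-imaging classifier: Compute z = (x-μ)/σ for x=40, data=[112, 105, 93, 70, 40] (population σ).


μ = 84, σ = 26.2221
z = (40 - 84)/26.2221 = -1.678

-1.678


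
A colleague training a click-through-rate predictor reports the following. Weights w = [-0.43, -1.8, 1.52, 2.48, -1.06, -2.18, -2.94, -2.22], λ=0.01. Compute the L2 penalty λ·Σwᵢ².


‖w‖₂² = (-0.43)² + (-1.8)² + (1.52)² + (2.48)² + (-1.06)² + (-2.18)² + (-2.94)² + (-2.22)²
     = 0.1849 + 3.24 + 2.3104 + 6.1504 + 1.1236 + 4.7524 + 8.6436 + 4.9284
     = 31.3337
λ·‖w‖₂² = 0.01·31.3337 = 0.313337

0.313337


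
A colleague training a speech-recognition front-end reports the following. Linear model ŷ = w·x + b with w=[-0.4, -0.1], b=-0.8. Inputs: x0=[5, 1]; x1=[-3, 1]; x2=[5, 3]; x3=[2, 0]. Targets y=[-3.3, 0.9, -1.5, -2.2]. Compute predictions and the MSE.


ŷ0 = (-0.4)·(5) + (-0.1)·(1) - 0.8 = -2.9
ŷ1 = (-0.4)·(-3) + (-0.1)·(1) - 0.8 = 0.3
ŷ2 = (-0.4)·(5) + (-0.1)·(3) - 0.8 = -3.1
ŷ3 = (-0.4)·(2) + (-0.1)·(0) - 0.8 = -1.6
errors² = [0.16, 0.36, 2.56, 0.36]
MSE = 3.4400/4 = 0.86

0.86


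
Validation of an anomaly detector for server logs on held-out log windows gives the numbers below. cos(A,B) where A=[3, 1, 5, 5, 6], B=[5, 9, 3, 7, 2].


A·B = 3·5 + 1·9 + 5·3 + 5·7 + 6·2 = 86
‖A‖ = √96 = 9.798, ‖B‖ = √168 = 12.9615
cos = 86/(√96·√168) = 86/√16128 = 0.6772

0.6772


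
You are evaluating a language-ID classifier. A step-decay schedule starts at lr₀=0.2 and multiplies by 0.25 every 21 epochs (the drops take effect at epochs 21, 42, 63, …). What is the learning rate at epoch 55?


n_drops = ⌊55/21⌋ = 2
lr = 0.2·0.25^2 = 0.2·0.0625 = 0.0125

0.0125


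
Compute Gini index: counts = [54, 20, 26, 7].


Probabilities: [54/107, 20/107, 26/107, 7/107] ≈ [0.5047, 0.1869, 0.243, 0.0654]
Σpᵢ² = (2916 + 400 + 676 + 49)/107² = 4041/11449
Gini = 1 - Σpᵢ² = 1 - 4041/11449 = 0.647

0.647


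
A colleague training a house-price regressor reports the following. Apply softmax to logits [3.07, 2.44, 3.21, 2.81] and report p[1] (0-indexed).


Exponentials: e^3.07=21.5419, e^2.44=11.473, e^3.21=24.7791, e^2.81=16.6099
Sum = 74.4039
Softmax = [0.2895, 0.1542, 0.333, 0.2232]
p[1] = 11.473/74.4039 = 0.1542

0.1542


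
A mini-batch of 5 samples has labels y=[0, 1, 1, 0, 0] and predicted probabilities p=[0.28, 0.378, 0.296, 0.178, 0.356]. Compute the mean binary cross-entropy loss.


L[0] = -ln(1-0.28) = -ln(0.72) = 0.3285
L[1] = -ln(0.378) = 0.9729
L[2] = -ln(0.296) = 1.2174
L[3] = -ln(1-0.178) = -ln(0.822) = 0.196
L[4] = -ln(1-0.356) = -ln(0.644) = 0.4401
mean = (0.3285 + 0.9729 + 1.2174 + 0.196 + 0.4401)/5 = 0.631

0.631


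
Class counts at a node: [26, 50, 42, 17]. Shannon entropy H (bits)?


Probabilities: [26/135, 50/135, 42/135, 17/135] ≈ [0.1926, 0.3704, 0.3111, 0.1259]
H = -((26/135)·log₂(26/135) + (50/135)·log₂(50/135) + (42/135)·log₂(42/135) + (17/135)·log₂(17/135))
  = 1.8889 bits

1.8889 bits


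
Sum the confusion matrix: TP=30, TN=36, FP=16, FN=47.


Total = TP + TN + FP + FN
= 30 + 36 + 16 + 47
= 129
(Predicted positive: 46, predicted negative: 83)

129


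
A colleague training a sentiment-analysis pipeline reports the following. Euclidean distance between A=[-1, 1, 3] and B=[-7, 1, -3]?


d = √((-1+ 7)² + (1-1)² + (3+ 3)²)
  = √(36 + 0 + 36)
  = √72 = 8.4853

8.4853


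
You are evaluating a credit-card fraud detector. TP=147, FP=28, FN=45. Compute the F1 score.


Precision = 147/175 = 0.84
Recall = 147/192 = 0.7656
F1 = 2·P·R/(P+R) = 2·TP/(2·TP+FP+FN) = 294/(294+28+45) = 294/367 = 0.8011

0.8011


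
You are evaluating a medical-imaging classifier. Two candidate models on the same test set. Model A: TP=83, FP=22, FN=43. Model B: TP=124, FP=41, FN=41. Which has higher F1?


Model A: P=83/105=0.7905, R=83/126=0.6587, F1=2PR/(P+R)=2TP/(2TP+FP+FN)=166/231=0.7186
Model B: P=124/165=0.7515, R=124/165=0.7515, F1=2PR/(P+R)=2TP/(2TP+FP+FN)=248/330=0.7515
0.7186 < 0.7515 → Model B

Model B


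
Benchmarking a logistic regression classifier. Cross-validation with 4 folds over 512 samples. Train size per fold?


Fold size = 512/4 = 128
Training per fold = 512 - 128 = 384

384
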